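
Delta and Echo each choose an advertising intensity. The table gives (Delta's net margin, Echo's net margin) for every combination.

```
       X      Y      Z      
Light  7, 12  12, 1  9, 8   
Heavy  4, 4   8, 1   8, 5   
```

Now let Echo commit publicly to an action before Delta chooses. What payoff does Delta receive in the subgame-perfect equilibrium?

Delta best-responds to each possible Echo move:
- X: Delta compares 7, 4 and picks Light; Echo would get 12.
- Y: Delta compares 12, 8 and picks Light; Echo would get 1.
- Z: Delta compares 9, 8 and picks Light; Echo would get 8.
Maximizing over 12, 1, 8, Echo chooses X. Subgame-perfect outcome: (Light, X) with payoffs (7, 12).

7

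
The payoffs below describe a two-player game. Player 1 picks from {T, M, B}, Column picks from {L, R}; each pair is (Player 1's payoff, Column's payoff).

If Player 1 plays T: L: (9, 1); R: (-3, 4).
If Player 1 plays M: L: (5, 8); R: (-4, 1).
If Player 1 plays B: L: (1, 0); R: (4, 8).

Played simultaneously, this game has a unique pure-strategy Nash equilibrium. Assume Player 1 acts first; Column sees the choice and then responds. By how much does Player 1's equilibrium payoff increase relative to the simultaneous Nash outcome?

1

Column best-responds to each possible Player 1 move:
- T → Column plays R (best of 1, 4); Player 1 gets -3.
- M → Column plays L (best of 8, 1); Player 1 gets 5.
- B → Column plays R (best of 0, 8); Player 1 gets 4.
Player 1's induced payoffs are -3, 5, 4, so Player 1 commits to M. Subgame-perfect outcome: (M, L) with payoffs (5, 8).
Under simultaneous play:
Player 1's best replies: L→T; R→B.
Column's best replies: T→R; M→L; B→R.
Only (B, R) has each player best-responding; Nash payoffs (4, 8).
Player 1's commitment gain: 5 − 4 = 1.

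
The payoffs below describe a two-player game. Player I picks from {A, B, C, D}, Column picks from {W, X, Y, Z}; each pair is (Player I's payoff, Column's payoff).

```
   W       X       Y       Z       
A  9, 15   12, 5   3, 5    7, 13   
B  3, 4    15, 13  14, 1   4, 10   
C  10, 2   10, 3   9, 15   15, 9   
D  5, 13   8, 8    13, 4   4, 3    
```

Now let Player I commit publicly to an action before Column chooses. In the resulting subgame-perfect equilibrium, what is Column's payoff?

13

Solve by backward induction (Player I leads).
- A: Column compares 15, 5, 5, 13 and picks W; Player I would get 9.
- B: Column compares 4, 13, 1, 10 and picks X; Player I would get 15.
- C: Column compares 2, 3, 15, 9 and picks Y; Player I would get 9.
- D: Column compares 13, 8, 4, 3 and picks W; Player I would get 5.
Maximizing over 9, 15, 9, 5, Player I chooses B. Subgame-perfect outcome: (B, X) with payoffs (15, 13).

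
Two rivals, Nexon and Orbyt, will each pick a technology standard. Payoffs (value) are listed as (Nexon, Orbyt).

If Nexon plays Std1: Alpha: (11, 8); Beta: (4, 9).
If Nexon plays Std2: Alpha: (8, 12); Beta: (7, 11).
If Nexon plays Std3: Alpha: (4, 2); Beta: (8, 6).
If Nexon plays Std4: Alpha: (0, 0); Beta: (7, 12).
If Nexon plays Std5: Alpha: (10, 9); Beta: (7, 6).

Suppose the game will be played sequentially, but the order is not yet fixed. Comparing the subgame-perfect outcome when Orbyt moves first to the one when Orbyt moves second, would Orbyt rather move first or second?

second

If Nexon leads: Orbyt's best replies are Std1→Beta, Std2→Alpha, Std3→Beta, Std4→Beta, Std5→Alpha; Nexon's induced payoffs 4, 8, 8, 7, 10; outcome (Std5, Alpha), payoffs (10, 9).
If Orbyt leads: Nexon's best replies are Alpha→Std1, Beta→Std3; Orbyt's induced payoffs 8, 6; outcome (Std1, Alpha), payoffs (11, 8).
Orbyt gets 8 moving first and 9 moving second, so Orbyt prefers to move second.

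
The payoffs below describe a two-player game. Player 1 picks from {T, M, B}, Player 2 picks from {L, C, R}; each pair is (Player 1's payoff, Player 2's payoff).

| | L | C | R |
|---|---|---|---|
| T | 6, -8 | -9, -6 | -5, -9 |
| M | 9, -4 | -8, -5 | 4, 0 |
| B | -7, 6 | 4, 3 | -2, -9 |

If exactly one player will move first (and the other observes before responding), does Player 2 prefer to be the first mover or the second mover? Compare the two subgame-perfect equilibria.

first

If Player 1 leads: Player 2's best replies are T→C, M→R, B→L; Player 1's induced payoffs -9, 4, -7; outcome (M, R), payoffs (4, 0).
If Player 2 leads: Player 1's best replies are L→M, C→B, R→M; Player 2's induced payoffs -4, 3, 0; outcome (B, C), payoffs (4, 3).
Player 2 gets 3 moving first and 0 moving second, so Player 2 prefers to move first.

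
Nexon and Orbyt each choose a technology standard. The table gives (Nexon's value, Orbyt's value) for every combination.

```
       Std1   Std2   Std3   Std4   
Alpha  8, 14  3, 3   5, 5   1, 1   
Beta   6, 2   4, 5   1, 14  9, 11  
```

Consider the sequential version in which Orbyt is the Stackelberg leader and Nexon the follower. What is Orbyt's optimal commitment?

Std1

Backward induction with Orbyt moving first.
- Std1: BR = Alpha, leader payoff 14.
- Std2: BR = Beta, leader payoff 5.
- Std3: BR = Alpha, leader payoff 5.
- Std4: BR = Beta, leader payoff 11.
Maximizing over 14, 5, 5, 11, Orbyt chooses Std1. Subgame-perfect outcome: (Alpha, Std1) with payoffs (8, 14).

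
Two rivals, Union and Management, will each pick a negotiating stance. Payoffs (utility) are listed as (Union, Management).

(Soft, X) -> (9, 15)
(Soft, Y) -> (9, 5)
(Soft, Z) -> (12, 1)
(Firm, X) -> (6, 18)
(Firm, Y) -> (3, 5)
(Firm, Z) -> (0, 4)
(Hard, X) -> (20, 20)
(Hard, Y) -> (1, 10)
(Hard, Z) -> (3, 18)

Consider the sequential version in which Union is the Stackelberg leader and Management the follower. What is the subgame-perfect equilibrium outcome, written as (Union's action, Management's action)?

Work backward from Management's decision.
- Soft → Management plays X (best of 15, 5, 1); Union gets 9.
- Firm → Management plays X (best of 18, 5, 4); Union gets 6.
- Hard → Management plays X (best of 20, 10, 18); Union gets 20.
Among 9, 6, 20, the best is 20 at Hard. Subgame-perfect outcome: (Hard, X) with payoffs (20, 20).

(Hard, X)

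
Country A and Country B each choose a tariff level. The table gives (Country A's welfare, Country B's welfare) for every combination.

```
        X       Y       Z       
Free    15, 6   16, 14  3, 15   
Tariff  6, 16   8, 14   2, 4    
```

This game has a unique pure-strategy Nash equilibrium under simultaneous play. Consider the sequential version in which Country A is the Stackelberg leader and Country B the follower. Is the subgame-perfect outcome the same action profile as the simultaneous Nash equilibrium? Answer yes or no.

no

Work backward from Country B's decision.
- Free → Country B plays Z (best of 6, 14, 15); Country A gets 3.
- Tariff → Country B plays X (best of 16, 14, 4); Country A gets 6.
Country A's induced payoffs are 3, 6, so Country A commits to Tariff. Subgame-perfect outcome: (Tariff, X) with payoffs (6, 16).
Now find the simultaneous Nash equilibrium.
Country A's best replies: X→Free; Y→Free; Z→Free.
Country B's best replies: Free→Z; Tariff→X.
Only (Free, Z) has each player best-responding; Nash payoffs (3, 15).
Sequential outcome (Tariff, X) differs from the Nash profile (Free, Z).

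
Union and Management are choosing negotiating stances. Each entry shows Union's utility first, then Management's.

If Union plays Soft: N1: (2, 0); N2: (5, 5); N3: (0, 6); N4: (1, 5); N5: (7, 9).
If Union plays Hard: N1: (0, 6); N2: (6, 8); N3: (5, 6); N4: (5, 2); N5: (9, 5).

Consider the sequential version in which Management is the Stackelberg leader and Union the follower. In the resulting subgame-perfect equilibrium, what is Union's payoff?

6

Backward induction with Management moving first.
- N1 → Union plays Soft (best of 2, 0); Management gets 0.
- N2 → Union plays Hard (best of 5, 6); Management gets 8.
- N3 → Union plays Hard (best of 0, 5); Management gets 6.
- N4 → Union plays Hard (best of 1, 5); Management gets 2.
- N5 → Union plays Hard (best of 7, 9); Management gets 5.
Among 0, 8, 6, 2, 5, the best is 8 at N2. Subgame-perfect outcome: (Hard, N2) with payoffs (6, 8).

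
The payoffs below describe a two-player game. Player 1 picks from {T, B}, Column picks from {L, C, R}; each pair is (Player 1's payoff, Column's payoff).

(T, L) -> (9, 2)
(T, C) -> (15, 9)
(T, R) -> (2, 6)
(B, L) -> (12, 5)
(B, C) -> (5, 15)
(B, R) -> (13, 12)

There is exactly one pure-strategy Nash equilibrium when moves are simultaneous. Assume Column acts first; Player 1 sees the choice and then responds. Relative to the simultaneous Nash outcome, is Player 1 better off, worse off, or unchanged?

Backward induction with Column moving first.
- L: BR = B, leader payoff 5.
- C: BR = T, leader payoff 9.
- R: BR = B, leader payoff 12.
Column's induced payoffs are 5, 9, 12, so Column commits to R. Subgame-perfect outcome: (B, R) with payoffs (13, 12).
Now find the simultaneous Nash equilibrium.
Player 1's best replies: L→B; C→T; R→B.
Column's best replies: T→C; B→C.
The unique mutual best reply is (T, C), giving (15, 9).
Player 1 earns 13 sequentially versus 15 at the Nash outcome: worse off.

worse off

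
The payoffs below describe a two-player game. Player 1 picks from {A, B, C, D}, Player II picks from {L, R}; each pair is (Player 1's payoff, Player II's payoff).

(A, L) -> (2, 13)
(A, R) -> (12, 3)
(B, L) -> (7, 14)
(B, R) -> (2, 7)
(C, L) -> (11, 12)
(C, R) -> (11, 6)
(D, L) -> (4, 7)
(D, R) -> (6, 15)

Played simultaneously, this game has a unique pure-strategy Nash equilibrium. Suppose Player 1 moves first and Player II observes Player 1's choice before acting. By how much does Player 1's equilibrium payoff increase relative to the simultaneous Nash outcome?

0

Work backward from Player II's decision.
- A: BR = L, leader payoff 2.
- B: BR = L, leader payoff 7.
- C: BR = L, leader payoff 11.
- D: BR = R, leader payoff 6.
Maximizing over 2, 7, 11, 6, Player 1 chooses C. Subgame-perfect outcome: (C, L) with payoffs (11, 12).
Under simultaneous play:
Player 1's best replies: L→C; R→A.
Player II's best replies: A→L; B→L; C→L; D→R.
Only (C, L) has each player best-responding; Nash payoffs (11, 12).
Player 1's commitment gain: 11 − 11 = 0.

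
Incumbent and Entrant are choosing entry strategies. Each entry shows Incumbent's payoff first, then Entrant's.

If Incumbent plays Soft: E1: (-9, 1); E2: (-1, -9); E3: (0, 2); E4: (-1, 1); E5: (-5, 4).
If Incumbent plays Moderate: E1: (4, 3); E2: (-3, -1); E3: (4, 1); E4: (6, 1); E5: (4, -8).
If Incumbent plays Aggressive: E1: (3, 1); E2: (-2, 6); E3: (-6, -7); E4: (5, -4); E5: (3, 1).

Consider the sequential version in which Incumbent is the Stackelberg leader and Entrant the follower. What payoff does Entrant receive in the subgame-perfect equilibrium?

3

Solve by backward induction (Incumbent leads).
- Soft → Entrant plays E5 (best of 1, -9, 2, 1, 4); Incumbent gets -5.
- Moderate → Entrant plays E1 (best of 3, -1, 1, 1, -8); Incumbent gets 4.
- Aggressive → Entrant plays E2 (best of 1, 6, -7, -4, 1); Incumbent gets -2.
Incumbent's induced payoffs are -5, 4, -2, so Incumbent commits to Moderate. Subgame-perfect outcome: (Moderate, E1) with payoffs (4, 3).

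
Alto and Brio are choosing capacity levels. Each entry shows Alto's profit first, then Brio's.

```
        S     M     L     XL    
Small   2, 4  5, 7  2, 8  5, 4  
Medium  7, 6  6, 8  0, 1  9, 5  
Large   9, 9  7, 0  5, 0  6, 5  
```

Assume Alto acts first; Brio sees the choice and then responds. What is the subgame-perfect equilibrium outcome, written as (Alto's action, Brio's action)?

Work backward from Brio's decision.
- Small → Brio plays L (best of 4, 7, 8, 4); Alto gets 2.
- Medium → Brio plays M (best of 6, 8, 1, 5); Alto gets 6.
- Large → Brio plays S (best of 9, 0, 0, 5); Alto gets 9.
Alto's induced payoffs are 2, 6, 9, so Alto commits to Large. Subgame-perfect outcome: (Large, S) with payoffs (9, 9).

(Large, S)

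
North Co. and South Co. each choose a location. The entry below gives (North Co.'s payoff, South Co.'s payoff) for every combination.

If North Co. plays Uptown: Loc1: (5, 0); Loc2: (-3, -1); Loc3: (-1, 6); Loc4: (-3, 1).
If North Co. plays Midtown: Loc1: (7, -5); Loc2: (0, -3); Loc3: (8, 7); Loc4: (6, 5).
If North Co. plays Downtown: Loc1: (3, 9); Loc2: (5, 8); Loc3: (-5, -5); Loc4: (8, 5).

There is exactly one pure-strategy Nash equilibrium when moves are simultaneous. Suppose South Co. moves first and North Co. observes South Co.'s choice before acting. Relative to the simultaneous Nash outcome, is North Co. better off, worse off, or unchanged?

worse off

Work backward from North Co.'s decision.
- Loc1 → North Co. plays Midtown (best of 5, 7, 3); South Co. gets -5.
- Loc2 → North Co. plays Downtown (best of -3, 0, 5); South Co. gets 8.
- Loc3 → North Co. plays Midtown (best of -1, 8, -5); South Co. gets 7.
- Loc4 → North Co. plays Downtown (best of -3, 6, 8); South Co. gets 5.
Maximizing over -5, 8, 7, 5, South Co. chooses Loc2. Subgame-perfect outcome: (Downtown, Loc2) with payoffs (5, 8).
For the simultaneous game, intersect best replies.
North Co.'s best replies: Loc1→Midtown; Loc2→Downtown; Loc3→Midtown; Loc4→Downtown.
South Co.'s best replies: Uptown→Loc3; Midtown→Loc3; Downtown→Loc1.
The unique mutual best reply is (Midtown, Loc3), giving (8, 7).
North Co. earns 5 sequentially versus 8 at the Nash outcome: worse off.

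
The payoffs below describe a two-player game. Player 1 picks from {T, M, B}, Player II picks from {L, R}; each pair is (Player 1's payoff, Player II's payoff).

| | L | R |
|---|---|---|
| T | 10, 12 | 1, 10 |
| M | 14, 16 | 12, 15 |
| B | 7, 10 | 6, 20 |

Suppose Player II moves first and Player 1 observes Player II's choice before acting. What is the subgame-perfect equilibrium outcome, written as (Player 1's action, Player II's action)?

(M, L)

Backward induction with Player II moving first.
- L: BR = M, leader payoff 16.
- R: BR = M, leader payoff 15.
Among 16, 15, the best is 16 at L. Subgame-perfect outcome: (M, L) with payoffs (14, 16).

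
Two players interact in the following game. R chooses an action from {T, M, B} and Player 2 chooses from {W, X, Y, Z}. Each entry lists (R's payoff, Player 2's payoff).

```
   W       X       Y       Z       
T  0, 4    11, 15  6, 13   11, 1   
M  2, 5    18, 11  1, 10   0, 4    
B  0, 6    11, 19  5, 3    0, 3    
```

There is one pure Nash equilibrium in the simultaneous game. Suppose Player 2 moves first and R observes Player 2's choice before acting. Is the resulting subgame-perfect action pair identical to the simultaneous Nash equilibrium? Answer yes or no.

Backward induction with Player 2 moving first.
- W → R plays M (best of 0, 2, 0); Player 2 gets 5.
- X → R plays M (best of 11, 18, 11); Player 2 gets 11.
- Y → R plays T (best of 6, 1, 5); Player 2 gets 13.
- Z → R plays T (best of 11, 0, 0); Player 2 gets 1.
Player 2's induced payoffs are 5, 11, 13, 1, so Player 2 commits to Y. Subgame-perfect outcome: (T, Y) with payoffs (6, 13).
For the simultaneous game, intersect best replies.
R's best replies: W→M; X→M; Y→T; Z→T.
Player 2's best replies: T→X; M→X; B→X.
Only (M, X) has each player best-responding; Nash payoffs (18, 11).
Sequential outcome (T, Y) differs from the Nash profile (M, X).

no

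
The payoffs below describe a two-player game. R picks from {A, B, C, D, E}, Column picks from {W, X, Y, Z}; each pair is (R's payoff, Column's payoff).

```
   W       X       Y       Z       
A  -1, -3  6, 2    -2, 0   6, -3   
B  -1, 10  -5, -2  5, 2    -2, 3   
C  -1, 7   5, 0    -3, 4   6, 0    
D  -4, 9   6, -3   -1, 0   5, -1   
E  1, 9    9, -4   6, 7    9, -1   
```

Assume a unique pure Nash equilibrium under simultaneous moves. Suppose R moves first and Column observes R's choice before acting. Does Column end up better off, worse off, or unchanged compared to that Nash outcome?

Backward induction with R moving first.
- A → Column plays X (best of -3, 2, 0, -3); R gets 6.
- B → Column plays W (best of 10, -2, 2, 3); R gets -1.
- C → Column plays W (best of 7, 0, 4, 0); R gets -1.
- D → Column plays W (best of 9, -3, 0, -1); R gets -4.
- E → Column plays W (best of 9, -4, 7, -1); R gets 1.
R's induced payoffs are 6, -1, -1, -4, 1, so R commits to A. Subgame-perfect outcome: (A, X) with payoffs (6, 2).
Now find the simultaneous Nash equilibrium.
R's best replies: W→E; X→E; Y→E; Z→E.
Column's best replies: A→X; B→W; C→W; D→W; E→W.
The unique mutual best reply is (E, W), giving (1, 9).
Column earns 2 sequentially versus 9 at the Nash outcome: worse off.

worse off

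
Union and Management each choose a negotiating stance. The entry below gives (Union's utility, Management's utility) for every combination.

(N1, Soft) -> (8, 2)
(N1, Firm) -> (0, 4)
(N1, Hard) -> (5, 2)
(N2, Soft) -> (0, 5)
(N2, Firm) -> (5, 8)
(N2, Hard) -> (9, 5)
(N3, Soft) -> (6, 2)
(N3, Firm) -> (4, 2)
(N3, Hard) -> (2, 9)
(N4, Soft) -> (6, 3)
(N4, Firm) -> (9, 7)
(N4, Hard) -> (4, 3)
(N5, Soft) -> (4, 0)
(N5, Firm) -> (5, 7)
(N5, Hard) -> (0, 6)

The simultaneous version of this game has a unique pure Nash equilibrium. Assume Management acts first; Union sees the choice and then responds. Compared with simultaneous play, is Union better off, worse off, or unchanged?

Backward induction with Management moving first.
- Soft: BR = N1, leader payoff 2.
- Firm: BR = N4, leader payoff 7.
- Hard: BR = N2, leader payoff 5.
Among 2, 7, 5, the best is 7 at Firm. Subgame-perfect outcome: (N4, Firm) with payoffs (9, 7).
Now find the simultaneous Nash equilibrium.
Union's best replies: Soft→N1; Firm→N4; Hard→N2.
Management's best replies: N1→Firm; N2→Firm; N3→Hard; N4→Firm; N5→Firm.
Only (N4, Firm) has each player best-responding; Nash payoffs (9, 7).
Union earns 9 sequentially versus 9 at the Nash outcome: unchanged.

unchanged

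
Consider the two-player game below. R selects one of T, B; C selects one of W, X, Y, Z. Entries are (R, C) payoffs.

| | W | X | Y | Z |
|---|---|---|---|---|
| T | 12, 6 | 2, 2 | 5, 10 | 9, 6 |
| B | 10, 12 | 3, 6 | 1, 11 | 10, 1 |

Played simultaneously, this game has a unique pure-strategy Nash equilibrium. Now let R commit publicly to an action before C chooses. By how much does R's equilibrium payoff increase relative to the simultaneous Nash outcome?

Backward induction with R moving first.
- T → C plays Y (best of 6, 2, 10, 6); R gets 5.
- B → C plays W (best of 12, 6, 11, 1); R gets 10.
Maximizing over 5, 10, R chooses B. Subgame-perfect outcome: (B, W) with payoffs (10, 12).
For the simultaneous game, intersect best replies.
R's best replies: W→T; X→B; Y→T; Z→B.
C's best replies: T→Y; B→W.
The unique mutual best reply is (T, Y), giving (5, 10).
R's commitment gain: 10 − 5 = 5.

5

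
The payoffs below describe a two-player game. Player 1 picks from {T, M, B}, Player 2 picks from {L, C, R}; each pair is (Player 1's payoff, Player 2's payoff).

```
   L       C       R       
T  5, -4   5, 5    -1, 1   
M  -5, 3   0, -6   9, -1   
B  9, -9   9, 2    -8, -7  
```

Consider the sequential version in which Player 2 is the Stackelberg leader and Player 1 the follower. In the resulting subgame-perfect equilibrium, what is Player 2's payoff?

2

Player 1 best-responds to each possible Player 2 move:
- L: Player 1 compares 5, -5, 9 and picks B; Player 2 would get -9.
- C: Player 1 compares 5, 0, 9 and picks B; Player 2 would get 2.
- R: Player 1 compares -1, 9, -8 and picks M; Player 2 would get -1.
Player 2's induced payoffs are -9, 2, -1, so Player 2 commits to C. Subgame-perfect outcome: (B, C) with payoffs (9, 2).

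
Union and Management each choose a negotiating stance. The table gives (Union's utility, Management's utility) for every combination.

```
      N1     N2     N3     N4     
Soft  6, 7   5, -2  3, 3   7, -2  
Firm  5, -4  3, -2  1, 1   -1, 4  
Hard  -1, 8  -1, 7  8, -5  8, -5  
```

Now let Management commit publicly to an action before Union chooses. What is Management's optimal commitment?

N1

Solve by backward induction (Management leads).
- N1: Union compares 6, 5, -1 and picks Soft; Management would get 7.
- N2: Union compares 5, 3, -1 and picks Soft; Management would get -2.
- N3: Union compares 3, 1, 8 and picks Hard; Management would get -5.
- N4: Union compares 7, -1, 8 and picks Hard; Management would get -5.
Among 7, -2, -5, -5, the best is 7 at N1. Subgame-perfect outcome: (Soft, N1) with payoffs (6, 7).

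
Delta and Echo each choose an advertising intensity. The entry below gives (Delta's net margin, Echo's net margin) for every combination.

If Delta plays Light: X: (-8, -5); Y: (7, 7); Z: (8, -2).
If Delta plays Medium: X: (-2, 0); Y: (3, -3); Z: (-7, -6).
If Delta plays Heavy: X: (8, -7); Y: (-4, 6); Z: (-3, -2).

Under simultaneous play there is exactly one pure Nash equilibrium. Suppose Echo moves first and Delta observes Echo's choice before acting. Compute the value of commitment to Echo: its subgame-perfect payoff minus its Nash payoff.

Work backward from Delta's decision.
- X → Delta plays Heavy (best of -8, -2, 8); Echo gets -7.
- Y → Delta plays Light (best of 7, 3, -4); Echo gets 7.
- Z → Delta plays Light (best of 8, -7, -3); Echo gets -2.
Maximizing over -7, 7, -2, Echo chooses Y. Subgame-perfect outcome: (Light, Y) with payoffs (7, 7).
Under simultaneous play:
Delta's best replies: X→Heavy; Y→Light; Z→Light.
Echo's best replies: Light→Y; Medium→X; Heavy→Y.
The unique mutual best reply is (Light, Y), giving (7, 7).
Echo's commitment gain: 7 − 7 = 0.

0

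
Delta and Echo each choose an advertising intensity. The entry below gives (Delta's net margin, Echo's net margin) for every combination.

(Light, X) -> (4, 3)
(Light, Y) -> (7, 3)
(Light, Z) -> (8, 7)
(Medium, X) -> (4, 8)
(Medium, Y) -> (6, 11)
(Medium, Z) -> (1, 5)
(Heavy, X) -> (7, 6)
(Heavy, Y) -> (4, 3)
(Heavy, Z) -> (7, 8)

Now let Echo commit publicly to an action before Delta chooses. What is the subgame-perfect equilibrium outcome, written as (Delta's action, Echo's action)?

(Light, Z)

Work backward from Delta's decision.
- X: Delta compares 4, 4, 7 and picks Heavy; Echo would get 6.
- Y: Delta compares 7, 6, 4 and picks Light; Echo would get 3.
- Z: Delta compares 8, 1, 7 and picks Light; Echo would get 7.
Maximizing over 6, 3, 7, Echo chooses Z. Subgame-perfect outcome: (Light, Z) with payoffs (8, 7).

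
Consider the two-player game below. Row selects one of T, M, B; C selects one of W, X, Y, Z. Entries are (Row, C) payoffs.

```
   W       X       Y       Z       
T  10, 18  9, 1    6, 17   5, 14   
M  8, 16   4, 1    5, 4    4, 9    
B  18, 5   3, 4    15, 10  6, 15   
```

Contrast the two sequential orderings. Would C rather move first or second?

If Row leads: C's best replies are T→W, M→W, B→Z; Row's induced payoffs 10, 8, 6; outcome (T, W), payoffs (10, 18).
If C leads: Row's best replies are W→B, X→T, Y→B, Z→B; C's induced payoffs 5, 1, 10, 15; outcome (B, Z), payoffs (6, 15).
C gets 15 moving first and 18 moving second, so C prefers to move second.

second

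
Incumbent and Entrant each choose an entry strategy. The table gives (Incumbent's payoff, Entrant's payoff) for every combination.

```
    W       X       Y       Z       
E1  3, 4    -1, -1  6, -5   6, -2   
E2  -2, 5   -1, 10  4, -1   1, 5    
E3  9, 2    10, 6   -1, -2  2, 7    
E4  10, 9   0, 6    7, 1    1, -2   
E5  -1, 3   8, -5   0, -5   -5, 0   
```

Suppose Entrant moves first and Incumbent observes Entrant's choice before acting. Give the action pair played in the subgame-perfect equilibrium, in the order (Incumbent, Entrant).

Incumbent best-responds to each possible Entrant move:
- W: BR = E4, leader payoff 9.
- X: BR = E3, leader payoff 6.
- Y: BR = E4, leader payoff 1.
- Z: BR = E1, leader payoff -2.
Entrant's induced payoffs are 9, 6, 1, -2, so Entrant commits to W. Subgame-perfect outcome: (E4, W) with payoffs (10, 9).

(E4, W)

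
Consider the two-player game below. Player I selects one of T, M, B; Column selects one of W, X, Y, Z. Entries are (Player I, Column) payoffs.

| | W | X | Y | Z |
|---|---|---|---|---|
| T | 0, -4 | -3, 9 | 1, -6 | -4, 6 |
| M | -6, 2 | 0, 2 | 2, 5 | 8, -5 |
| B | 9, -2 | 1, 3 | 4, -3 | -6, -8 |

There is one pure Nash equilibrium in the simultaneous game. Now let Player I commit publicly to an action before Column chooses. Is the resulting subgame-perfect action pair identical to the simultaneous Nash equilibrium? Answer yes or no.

Backward induction with Player I moving first.
- T: Column compares -4, 9, -6, 6 and picks X; Player I would get -3.
- M: Column compares 2, 2, 5, -5 and picks Y; Player I would get 2.
- B: Column compares -2, 3, -3, -8 and picks X; Player I would get 1.
Among -3, 2, 1, the best is 2 at M. Subgame-perfect outcome: (M, Y) with payoffs (2, 5).
Under simultaneous play:
Player I's best replies: W→B; X→B; Y→B; Z→M.
Column's best replies: T→X; M→Y; B→X.
Only (B, X) has each player best-responding; Nash payoffs (1, 3).
Sequential outcome (M, Y) differs from the Nash profile (B, X).

no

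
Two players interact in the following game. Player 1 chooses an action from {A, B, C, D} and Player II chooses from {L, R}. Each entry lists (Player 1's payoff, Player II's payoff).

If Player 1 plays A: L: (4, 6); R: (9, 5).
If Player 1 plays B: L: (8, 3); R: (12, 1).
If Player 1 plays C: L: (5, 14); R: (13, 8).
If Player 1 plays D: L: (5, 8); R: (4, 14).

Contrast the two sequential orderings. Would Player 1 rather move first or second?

second

If Player 1 leads: Player II's best replies are A→L, B→L, C→L, D→R; Player 1's induced payoffs 4, 8, 5, 4; outcome (B, L), payoffs (8, 3).
If Player II leads: Player 1's best replies are L→B, R→C; Player II's induced payoffs 3, 8; outcome (C, R), payoffs (13, 8).
Player 1 gets 8 moving first and 13 moving second, so Player 1 prefers to move second.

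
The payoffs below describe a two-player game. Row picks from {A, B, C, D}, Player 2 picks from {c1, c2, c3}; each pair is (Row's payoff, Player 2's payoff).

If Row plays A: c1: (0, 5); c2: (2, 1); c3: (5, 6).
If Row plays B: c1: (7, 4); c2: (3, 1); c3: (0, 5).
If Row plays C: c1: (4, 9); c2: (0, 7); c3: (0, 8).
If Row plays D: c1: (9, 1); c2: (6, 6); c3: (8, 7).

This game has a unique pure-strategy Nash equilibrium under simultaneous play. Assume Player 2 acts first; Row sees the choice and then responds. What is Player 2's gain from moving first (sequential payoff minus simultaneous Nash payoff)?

Row best-responds to each possible Player 2 move:
- c1 → Row plays D (best of 0, 7, 4, 9); Player 2 gets 1.
- c2 → Row plays D (best of 2, 3, 0, 6); Player 2 gets 6.
- c3 → Row plays D (best of 5, 0, 0, 8); Player 2 gets 7.
Player 2's induced payoffs are 1, 6, 7, so Player 2 commits to c3. Subgame-perfect outcome: (D, c3) with payoffs (8, 7).
Now find the simultaneous Nash equilibrium.
Row's best replies: c1→D; c2→D; c3→D.
Player 2's best replies: A→c3; B→c3; C→c1; D→c3.
The unique mutual best reply is (D, c3), giving (8, 7).
Player 2's commitment gain: 7 − 7 = 0.

0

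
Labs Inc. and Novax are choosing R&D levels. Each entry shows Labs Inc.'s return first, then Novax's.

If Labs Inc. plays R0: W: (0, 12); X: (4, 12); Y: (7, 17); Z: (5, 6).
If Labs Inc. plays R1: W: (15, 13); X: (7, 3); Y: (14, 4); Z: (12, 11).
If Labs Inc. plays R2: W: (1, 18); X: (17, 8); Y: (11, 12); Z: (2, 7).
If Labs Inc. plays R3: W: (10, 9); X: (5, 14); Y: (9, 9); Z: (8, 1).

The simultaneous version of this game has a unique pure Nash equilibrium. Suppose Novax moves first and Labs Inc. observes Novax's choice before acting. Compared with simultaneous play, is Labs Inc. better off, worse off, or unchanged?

unchanged

Backward induction with Novax moving first.
- W: BR = R1, leader payoff 13.
- X: BR = R2, leader payoff 8.
- Y: BR = R1, leader payoff 4.
- Z: BR = R1, leader payoff 11.
Maximizing over 13, 8, 4, 11, Novax chooses W. Subgame-perfect outcome: (R1, W) with payoffs (15, 13).
Under simultaneous play:
Labs Inc.'s best replies: W→R1; X→R2; Y→R1; Z→R1.
Novax's best replies: R0→Y; R1→W; R2→W; R3→X.
The unique mutual best reply is (R1, W), giving (15, 13).
Labs Inc. earns 15 sequentially versus 15 at the Nash outcome: unchanged.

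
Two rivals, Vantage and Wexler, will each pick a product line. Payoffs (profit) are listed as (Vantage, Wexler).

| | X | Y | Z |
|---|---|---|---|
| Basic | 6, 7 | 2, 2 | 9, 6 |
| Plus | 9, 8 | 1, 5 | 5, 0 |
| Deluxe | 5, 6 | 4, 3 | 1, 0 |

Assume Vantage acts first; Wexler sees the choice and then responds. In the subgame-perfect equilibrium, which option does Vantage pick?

Work backward from Wexler's decision.
- Basic → Wexler plays X (best of 7, 2, 6); Vantage gets 6.
- Plus → Wexler plays X (best of 8, 5, 0); Vantage gets 9.
- Deluxe → Wexler plays X (best of 6, 3, 0); Vantage gets 5.
Vantage's induced payoffs are 6, 9, 5, so Vantage commits to Plus. Subgame-perfect outcome: (Plus, X) with payoffs (9, 8).

Plus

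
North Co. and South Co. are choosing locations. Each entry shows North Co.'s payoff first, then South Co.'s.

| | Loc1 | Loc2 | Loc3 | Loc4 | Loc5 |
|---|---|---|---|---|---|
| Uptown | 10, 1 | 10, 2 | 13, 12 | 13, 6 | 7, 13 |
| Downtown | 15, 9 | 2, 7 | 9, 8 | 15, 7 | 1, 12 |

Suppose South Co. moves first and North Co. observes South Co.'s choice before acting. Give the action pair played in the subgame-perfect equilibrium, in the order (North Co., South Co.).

Work backward from North Co.'s decision.
- Loc1: BR = Downtown, leader payoff 9.
- Loc2: BR = Uptown, leader payoff 2.
- Loc3: BR = Uptown, leader payoff 12.
- Loc4: BR = Downtown, leader payoff 7.
- Loc5: BR = Uptown, leader payoff 13.
South Co.'s induced payoffs are 9, 2, 12, 7, 13, so South Co. commits to Loc5. Subgame-perfect outcome: (Uptown, Loc5) with payoffs (7, 13).

(Uptown, Loc5)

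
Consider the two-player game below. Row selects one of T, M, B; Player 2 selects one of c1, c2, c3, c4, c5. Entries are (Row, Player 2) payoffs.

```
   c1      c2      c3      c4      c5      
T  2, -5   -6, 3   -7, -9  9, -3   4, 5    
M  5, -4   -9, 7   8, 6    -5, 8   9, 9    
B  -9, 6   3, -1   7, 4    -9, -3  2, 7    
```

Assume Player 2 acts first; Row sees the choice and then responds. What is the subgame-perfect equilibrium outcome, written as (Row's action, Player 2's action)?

Row best-responds to each possible Player 2 move:
- c1 → Row plays M (best of 2, 5, -9); Player 2 gets -4.
- c2 → Row plays B (best of -6, -9, 3); Player 2 gets -1.
- c3 → Row plays M (best of -7, 8, 7); Player 2 gets 6.
- c4 → Row plays T (best of 9, -5, -9); Player 2 gets -3.
- c5 → Row plays M (best of 4, 9, 2); Player 2 gets 9.
Player 2's induced payoffs are -4, -1, 6, -3, 9, so Player 2 commits to c5. Subgame-perfect outcome: (M, c5) with payoffs (9, 9).

(M, c5)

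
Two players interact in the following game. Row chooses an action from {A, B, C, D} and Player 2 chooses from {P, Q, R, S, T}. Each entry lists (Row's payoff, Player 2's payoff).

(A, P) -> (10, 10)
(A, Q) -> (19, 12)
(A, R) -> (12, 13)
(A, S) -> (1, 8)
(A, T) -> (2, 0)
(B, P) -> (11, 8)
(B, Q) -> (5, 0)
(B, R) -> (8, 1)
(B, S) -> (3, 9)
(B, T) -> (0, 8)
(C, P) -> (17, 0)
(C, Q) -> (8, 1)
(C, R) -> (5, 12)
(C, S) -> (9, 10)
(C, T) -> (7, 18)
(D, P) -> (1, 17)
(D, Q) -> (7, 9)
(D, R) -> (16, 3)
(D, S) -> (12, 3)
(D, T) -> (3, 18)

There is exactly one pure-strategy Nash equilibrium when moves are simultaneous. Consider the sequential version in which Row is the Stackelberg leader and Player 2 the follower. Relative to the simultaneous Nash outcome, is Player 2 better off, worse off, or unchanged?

worse off

Solve by backward induction (Row leads).
- A: Player 2 compares 10, 12, 13, 8, 0 and picks R; Row would get 12.
- B: Player 2 compares 8, 0, 1, 9, 8 and picks S; Row would get 3.
- C: Player 2 compares 0, 1, 12, 10, 18 and picks T; Row would get 7.
- D: Player 2 compares 17, 9, 3, 3, 18 and picks T; Row would get 3.
Row's induced payoffs are 12, 3, 7, 3, so Row commits to A. Subgame-perfect outcome: (A, R) with payoffs (12, 13).
Now find the simultaneous Nash equilibrium.
Row's best replies: P→C; Q→A; R→D; S→D; T→C.
Player 2's best replies: A→R; B→S; C→T; D→T.
Only (C, T) has each player best-responding; Nash payoffs (7, 18).
Player 2 earns 13 sequentially versus 18 at the Nash outcome: worse off.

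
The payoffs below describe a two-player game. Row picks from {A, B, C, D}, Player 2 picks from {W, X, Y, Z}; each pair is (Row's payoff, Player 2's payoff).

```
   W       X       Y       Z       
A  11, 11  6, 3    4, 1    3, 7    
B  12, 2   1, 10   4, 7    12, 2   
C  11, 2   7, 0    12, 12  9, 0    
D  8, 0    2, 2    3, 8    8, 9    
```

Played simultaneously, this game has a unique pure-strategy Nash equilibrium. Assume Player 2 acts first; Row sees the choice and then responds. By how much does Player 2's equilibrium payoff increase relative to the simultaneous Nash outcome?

0

Backward induction with Player 2 moving first.
- W: Row compares 11, 12, 11, 8 and picks B; Player 2 would get 2.
- X: Row compares 6, 1, 7, 2 and picks C; Player 2 would get 0.
- Y: Row compares 4, 4, 12, 3 and picks C; Player 2 would get 12.
- Z: Row compares 3, 12, 9, 8 and picks B; Player 2 would get 2.
Among 2, 0, 12, 2, the best is 12 at Y. Subgame-perfect outcome: (C, Y) with payoffs (12, 12).
Under simultaneous play:
Row's best replies: W→B; X→C; Y→C; Z→B.
Player 2's best replies: A→W; B→X; C→Y; D→Z.
Only (C, Y) has each player best-responding; Nash payoffs (12, 12).
Player 2's commitment gain: 12 − 12 = 0.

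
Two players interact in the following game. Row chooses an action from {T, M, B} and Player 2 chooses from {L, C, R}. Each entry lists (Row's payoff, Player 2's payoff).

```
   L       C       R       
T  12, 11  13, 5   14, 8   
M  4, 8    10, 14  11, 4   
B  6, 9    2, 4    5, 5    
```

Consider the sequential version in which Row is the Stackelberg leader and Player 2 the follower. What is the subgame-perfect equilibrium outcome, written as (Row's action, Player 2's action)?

(T, L)

Work backward from Player 2's decision.
- T → Player 2 plays L (best of 11, 5, 8); Row gets 12.
- M → Player 2 plays C (best of 8, 14, 4); Row gets 10.
- B → Player 2 plays L (best of 9, 4, 5); Row gets 6.
Among 12, 10, 6, the best is 12 at T. Subgame-perfect outcome: (T, L) with payoffs (12, 11).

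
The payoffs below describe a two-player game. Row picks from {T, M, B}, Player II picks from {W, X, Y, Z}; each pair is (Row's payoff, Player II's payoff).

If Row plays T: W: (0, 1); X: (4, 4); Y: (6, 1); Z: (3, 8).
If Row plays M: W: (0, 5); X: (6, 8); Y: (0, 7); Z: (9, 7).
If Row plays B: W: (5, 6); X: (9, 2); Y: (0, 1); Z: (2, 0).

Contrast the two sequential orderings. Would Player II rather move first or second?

If Row leads: Player II's best replies are T→Z, M→X, B→W; Row's induced payoffs 3, 6, 5; outcome (M, X), payoffs (6, 8).
If Player II leads: Row's best replies are W→B, X→B, Y→T, Z→M; Player II's induced payoffs 6, 2, 1, 7; outcome (M, Z), payoffs (9, 7).
Player II gets 7 moving first and 8 moving second, so Player II prefers to move second.

second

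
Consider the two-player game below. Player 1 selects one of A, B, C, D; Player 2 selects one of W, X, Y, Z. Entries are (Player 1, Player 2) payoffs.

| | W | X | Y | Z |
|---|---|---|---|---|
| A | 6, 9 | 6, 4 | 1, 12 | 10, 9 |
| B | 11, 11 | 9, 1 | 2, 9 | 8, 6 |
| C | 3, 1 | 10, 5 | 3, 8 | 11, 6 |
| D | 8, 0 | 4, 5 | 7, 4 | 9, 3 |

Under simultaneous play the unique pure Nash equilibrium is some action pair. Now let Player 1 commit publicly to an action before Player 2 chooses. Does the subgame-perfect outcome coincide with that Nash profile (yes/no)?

Work backward from Player 2's decision.
- A: Player 2 compares 9, 4, 12, 9 and picks Y; Player 1 would get 1.
- B: Player 2 compares 11, 1, 9, 6 and picks W; Player 1 would get 11.
- C: Player 2 compares 1, 5, 8, 6 and picks Y; Player 1 would get 3.
- D: Player 2 compares 0, 5, 4, 3 and picks X; Player 1 would get 4.
Player 1's induced payoffs are 1, 11, 3, 4, so Player 1 commits to B. Subgame-perfect outcome: (B, W) with payoffs (11, 11).
Under simultaneous play:
Player 1's best replies: W→B; X→C; Y→D; Z→C.
Player 2's best replies: A→Y; B→W; C→Y; D→X.
The unique mutual best reply is (B, W), giving (11, 11).
Sequential outcome (B, W) coincides with the Nash profile (B, W).

yes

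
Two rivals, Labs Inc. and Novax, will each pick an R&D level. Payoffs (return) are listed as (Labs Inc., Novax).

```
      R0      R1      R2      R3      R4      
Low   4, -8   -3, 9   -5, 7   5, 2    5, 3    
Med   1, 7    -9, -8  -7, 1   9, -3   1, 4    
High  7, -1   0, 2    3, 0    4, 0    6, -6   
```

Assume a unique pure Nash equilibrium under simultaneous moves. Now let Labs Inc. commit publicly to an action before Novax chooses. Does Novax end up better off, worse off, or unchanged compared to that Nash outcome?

Novax best-responds to each possible Labs Inc. move:
- Low: BR = R1, leader payoff -3.
- Med: BR = R0, leader payoff 1.
- High: BR = R1, leader payoff 0.
Maximizing over -3, 1, 0, Labs Inc. chooses Med. Subgame-perfect outcome: (Med, R0) with payoffs (1, 7).
Now find the simultaneous Nash equilibrium.
Labs Inc.'s best replies: R0→High; R1→High; R2→High; R3→Med; R4→High.
Novax's best replies: Low→R1; Med→R0; High→R1.
The unique mutual best reply is (High, R1), giving (0, 2).
Novax earns 7 sequentially versus 2 at the Nash outcome: better off.

better off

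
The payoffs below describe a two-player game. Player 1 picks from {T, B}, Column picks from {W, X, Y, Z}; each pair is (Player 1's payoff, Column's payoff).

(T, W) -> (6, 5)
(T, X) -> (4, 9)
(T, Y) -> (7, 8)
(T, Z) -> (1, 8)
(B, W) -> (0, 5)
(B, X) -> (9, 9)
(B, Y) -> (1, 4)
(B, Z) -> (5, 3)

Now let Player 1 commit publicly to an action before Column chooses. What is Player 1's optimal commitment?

Solve by backward induction (Player 1 leads).
- T → Column plays X (best of 5, 9, 8, 8); Player 1 gets 4.
- B → Column plays X (best of 5, 9, 4, 3); Player 1 gets 9.
Among 4, 9, the best is 9 at B. Subgame-perfect outcome: (B, X) with payoffs (9, 9).

B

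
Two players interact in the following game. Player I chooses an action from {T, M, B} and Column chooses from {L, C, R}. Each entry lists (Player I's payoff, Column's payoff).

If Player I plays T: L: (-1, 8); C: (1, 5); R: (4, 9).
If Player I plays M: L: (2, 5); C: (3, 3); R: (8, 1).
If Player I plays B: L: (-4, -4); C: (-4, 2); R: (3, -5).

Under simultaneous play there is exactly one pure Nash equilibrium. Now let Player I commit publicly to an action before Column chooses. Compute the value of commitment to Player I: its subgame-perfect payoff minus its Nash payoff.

2

Column best-responds to each possible Player I move:
- T: Column compares 8, 5, 9 and picks R; Player I would get 4.
- M: Column compares 5, 3, 1 and picks L; Player I would get 2.
- B: Column compares -4, 2, -5 and picks C; Player I would get -4.
Maximizing over 4, 2, -4, Player I chooses T. Subgame-perfect outcome: (T, R) with payoffs (4, 9).
Now find the simultaneous Nash equilibrium.
Player I's best replies: L→M; C→M; R→M.
Column's best replies: T→R; M→L; B→C.
Only (M, L) has each player best-responding; Nash payoffs (2, 5).
Player I's commitment gain: 4 − 2 = 2.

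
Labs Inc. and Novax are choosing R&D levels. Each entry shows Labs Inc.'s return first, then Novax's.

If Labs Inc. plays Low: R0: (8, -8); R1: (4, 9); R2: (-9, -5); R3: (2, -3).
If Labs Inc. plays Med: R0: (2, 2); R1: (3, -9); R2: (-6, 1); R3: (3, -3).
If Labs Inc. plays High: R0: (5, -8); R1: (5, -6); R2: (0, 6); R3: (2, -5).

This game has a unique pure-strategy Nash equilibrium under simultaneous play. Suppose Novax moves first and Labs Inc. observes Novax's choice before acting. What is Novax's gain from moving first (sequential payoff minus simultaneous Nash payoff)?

0

Solve by backward induction (Novax leads).
- R0: BR = Low, leader payoff -8.
- R1: BR = High, leader payoff -6.
- R2: BR = High, leader payoff 6.
- R3: BR = Med, leader payoff -3.
Maximizing over -8, -6, 6, -3, Novax chooses R2. Subgame-perfect outcome: (High, R2) with payoffs (0, 6).
Now find the simultaneous Nash equilibrium.
Labs Inc.'s best replies: R0→Low; R1→High; R2→High; R3→Med.
Novax's best replies: Low→R1; Med→R0; High→R2.
Only (High, R2) has each player best-responding; Nash payoffs (0, 6).
Novax's commitment gain: 6 − 6 = 0.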